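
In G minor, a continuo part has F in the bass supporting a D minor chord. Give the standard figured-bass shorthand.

6

F is the third of D minor, so the chord is in first inversion.
A triad in first inversion is figured 6/3, conventionally abbreviated 6.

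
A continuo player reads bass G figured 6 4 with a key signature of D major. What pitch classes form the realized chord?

A fourth above G in this key is C#.
A sixth above G in this key is E.
Together with the bass G, this spells C# diminished in second inversion.

G, C#, E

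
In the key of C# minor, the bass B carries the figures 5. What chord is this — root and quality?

B major

The figures 5 indicate a triad in root position.
In root position the bass is the root, so the root is B.
The chord tones are B, D#, F#, giving B major.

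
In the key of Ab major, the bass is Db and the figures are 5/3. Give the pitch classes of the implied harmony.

Db, F, Ab

A third above Db in this key is F.
A fifth above Db in this key is Ab.
Together with the bass Db, this spells Db major in root position.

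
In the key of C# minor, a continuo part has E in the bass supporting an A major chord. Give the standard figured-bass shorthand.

E is the fifth of A major, so the chord is in second inversion.
A triad in second inversion is figured 6/4, conventionally abbreviated 6/4.

6/4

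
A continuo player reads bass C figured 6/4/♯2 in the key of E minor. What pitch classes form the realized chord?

C, D#, F#, A

A second above C in this key is D, raised to D# by the sharp.
A fourth above C in this key is F#.
A sixth above C in this key is A.
Together with the bass C, this spells D# diminished seventh in third inversion.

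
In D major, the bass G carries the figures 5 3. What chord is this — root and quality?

G major

The figures 5 3 indicate a triad in root position.
In root position the bass is the root, so the root is G.
The chord tones are G, B, D, giving G major.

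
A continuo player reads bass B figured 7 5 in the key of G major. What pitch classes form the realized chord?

The written figures 7 5 are shorthand for 7/5/3: the 3 is implied.
A third above B in this key is D.
A fifth above B in this key is F#.
A seventh above B in this key is A.
Together with the bass B, this spells B minor seventh in root position.

B, D, F#, A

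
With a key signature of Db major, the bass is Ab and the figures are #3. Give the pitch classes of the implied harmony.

Ab, C#, Eb

The written figures #3 are shorthand for 5/3: the 5 is implied.
A third above Ab in this key is C, raised to C# by the sharp.
A fifth above Ab in this key is Eb.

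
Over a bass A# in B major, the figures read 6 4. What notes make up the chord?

A#, D#, F#

A fourth above A# in this key is D#.
A sixth above A# in this key is F#.
Together with the bass A#, this spells D# minor in second inversion.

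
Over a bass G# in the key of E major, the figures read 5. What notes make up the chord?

G#, B, D#

The written figures 5 are shorthand for 5/3: the 3 is implied.
A third above G# in this key is B.
A fifth above G# in this key is D#.
Together with the bass G#, this spells G# minor in root position.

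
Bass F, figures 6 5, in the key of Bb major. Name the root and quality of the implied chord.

The figures 6 5 indicate a seventh chord in first inversion.
In first inversion the root lies a sixth above the bass: a sixth above F in Bb major is D.
The chord tones are F, A, C, D, giving D minor seventh.

D minor seventh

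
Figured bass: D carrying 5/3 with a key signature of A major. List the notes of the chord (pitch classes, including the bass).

A third above D in this key is F#.
A fifth above D in this key is A.
Together with the bass D, this spells D major in root position.

D, F#, A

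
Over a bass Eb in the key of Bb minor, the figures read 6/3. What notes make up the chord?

A third above Eb in this key is Gb.
A sixth above Eb in this key is C.
Together with the bass Eb, this spells C diminished in first inversion.

Eb, Gb, C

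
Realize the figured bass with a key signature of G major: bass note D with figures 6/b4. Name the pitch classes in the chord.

A fourth above D in this key is G, lowered to Gb by the flat.
A sixth above D in this key is B.

D, Gb, B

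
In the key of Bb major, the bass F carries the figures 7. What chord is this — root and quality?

F dominant seventh

The figures 7 indicate a seventh chord in root position.
In root position the bass is the root, so the root is F.
The chord tones are F, A, C, Eb, giving F dominant seventh.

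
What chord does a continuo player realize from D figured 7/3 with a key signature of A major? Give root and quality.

D major seventh

The figures 7/3 indicate a seventh chord in root position.
In root position the bass is the root, so the root is D.
The chord tones are D, F#, A, C#, giving D major seventh.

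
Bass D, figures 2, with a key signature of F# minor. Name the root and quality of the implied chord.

The figures 2 indicate a seventh chord in third inversion.
In third inversion the root lies a second above the bass: a second above D in F# minor is E.
The chord tones are D, E, G#, B, giving E dominant seventh.

E dominant seventh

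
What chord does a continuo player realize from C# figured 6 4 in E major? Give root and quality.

The figures 6 4 indicate a triad in second inversion.
In second inversion the root lies a fourth above the bass: a fourth above C# in E major is F#.
The chord tones are C#, F#, A, giving F# minor.

F# minor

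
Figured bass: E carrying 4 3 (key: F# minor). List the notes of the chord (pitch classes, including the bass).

The written figures 4 3 are shorthand for 6/4/3: the 6 is implied.
A third above E in this key is G#.
A fourth above E in this key is A.
A sixth above E in this key is C#.
Together with the bass E, this spells A major seventh in second inversion.

E, G#, A, C#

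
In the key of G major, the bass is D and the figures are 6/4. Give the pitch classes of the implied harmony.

D, G, B

A fourth above D in this key is G.
A sixth above D in this key is B.
Together with the bass D, this spells G major in second inversion.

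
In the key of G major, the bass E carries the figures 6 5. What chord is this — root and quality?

C major seventh

The figures 6 5 indicate a seventh chord in first inversion.
In first inversion the root lies a sixth above the bass: a sixth above E in G major is C.
The chord tones are E, G, B, C, giving C major seventh.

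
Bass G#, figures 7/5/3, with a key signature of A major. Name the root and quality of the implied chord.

G# half-diminished seventh

The figures 7/5/3 indicate a seventh chord in root position.
In root position the bass is the root, so the root is G#.
The chord tones are G#, B, D, F#, giving G# half-diminished seventh.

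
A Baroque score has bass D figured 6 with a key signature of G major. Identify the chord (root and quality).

The figures 6 indicate a triad in first inversion.
In first inversion the root lies a sixth above the bass: a sixth above D in G major is B.
The chord tones are D, F#, B, giving B minor.

B minor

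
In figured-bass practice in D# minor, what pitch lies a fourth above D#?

Counting 3 letter steps above D# lands on G; in D# minor, that letter is G#.

G#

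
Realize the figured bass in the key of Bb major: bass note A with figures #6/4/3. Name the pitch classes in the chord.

A third above A in this key is C.
A fourth above A in this key is D.
A sixth above A in this key is F, raised to F# by the sharp.
Together with the bass A, this spells D dominant seventh in second inversion.

A, C, D, F#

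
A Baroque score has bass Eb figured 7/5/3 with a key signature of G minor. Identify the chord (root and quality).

Eb major seventh

The figures 7/5/3 indicate a seventh chord in root position.
In root position the bass is the root, so the root is Eb.
The chord tones are Eb, G, Bb, D, giving Eb major seventh.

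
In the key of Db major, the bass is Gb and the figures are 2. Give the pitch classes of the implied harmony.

Gb, Ab, C, Eb

The written figures 2 are shorthand for 6/4/2: the 6/4 are implied.
A second above Gb in this key is Ab.
A fourth above Gb in this key is C.
A sixth above Gb in this key is Eb.
Together with the bass Gb, this spells Ab dominant seventh in third inversion.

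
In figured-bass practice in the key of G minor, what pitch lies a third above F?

A

Counting 2 letter steps above F lands on A; in G minor, that letter is A.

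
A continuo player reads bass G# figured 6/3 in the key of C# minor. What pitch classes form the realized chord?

G#, B, E

A third above G# in this key is B.
A sixth above G# in this key is E.
Together with the bass G#, this spells E major in first inversion.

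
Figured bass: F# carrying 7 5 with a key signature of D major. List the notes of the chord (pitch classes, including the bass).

The written figures 7 5 are shorthand for 7/5/3: the 3 is implied.
A third above F# in this key is A.
A fifth above F# in this key is C#.
A seventh above F# in this key is E.
Together with the bass F#, this spells F# minor seventh in root position.

F#, A, C#, E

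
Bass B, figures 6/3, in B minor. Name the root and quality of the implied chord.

G major

The figures 6/3 indicate a triad in first inversion.
In first inversion the root lies a sixth above the bass: a sixth above B in B minor is G.
The chord tones are B, D, G, giving G major.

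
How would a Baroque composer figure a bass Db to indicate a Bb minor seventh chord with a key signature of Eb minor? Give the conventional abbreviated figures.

Db is the third of Bb minor seventh, so the chord is in first inversion.
A seventh chord in first inversion is figured 6/5/3, conventionally abbreviated 6/5.

6/5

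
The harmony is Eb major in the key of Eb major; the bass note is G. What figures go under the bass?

G is the third of Eb major, so the chord is in first inversion.
A triad in first inversion is figured 6/3, conventionally abbreviated 6.

6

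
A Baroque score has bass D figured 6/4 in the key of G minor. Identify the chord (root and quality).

The figures 6/4 indicate a triad in second inversion.
In second inversion the root lies a fourth above the bass: a fourth above D in G minor is G.
The chord tones are D, G, Bb, giving G minor.

G minor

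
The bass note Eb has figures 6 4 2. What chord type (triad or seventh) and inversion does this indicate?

Intervals of 6/4/2 above the bass form a seventh chord; the bass is the seventh, so this is third inversion.

seventh chord, third inversion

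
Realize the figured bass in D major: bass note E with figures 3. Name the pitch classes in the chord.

The written figures 3 are shorthand for 5/3: the 5 is implied.
A third above E in this key is G.
A fifth above E in this key is B.
Together with the bass E, this spells E minor in root position.

E, G, B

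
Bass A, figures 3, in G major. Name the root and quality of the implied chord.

A minor

The figures 3 indicate a triad in root position.
In root position the bass is the root, so the root is A.
The chord tones are A, C, E, giving A minor.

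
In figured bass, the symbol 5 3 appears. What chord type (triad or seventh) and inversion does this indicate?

triad, root position

Intervals of 5/3 above the bass form a triad; the bass is the root, so this is root position.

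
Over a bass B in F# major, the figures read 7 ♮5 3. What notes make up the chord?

B, D#, F, A#

A third above B in this key is D#.
A fifth above B in this key is F#, made natural (F) by the ♮ figure.
A seventh above B in this key is A#.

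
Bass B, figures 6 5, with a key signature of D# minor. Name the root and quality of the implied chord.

The figures 6 5 indicate a seventh chord in first inversion.
In first inversion the root lies a sixth above the bass: a sixth above B in D# minor is G#.
The chord tones are B, D#, F#, G#, giving G# minor seventh.

G# minor seventh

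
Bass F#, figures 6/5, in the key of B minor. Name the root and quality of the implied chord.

D major seventh

The figures 6/5 indicate a seventh chord in first inversion.
In first inversion the root lies a sixth above the bass: a sixth above F# in B minor is D.
The chord tones are F#, A, C#, D, giving D major seventh.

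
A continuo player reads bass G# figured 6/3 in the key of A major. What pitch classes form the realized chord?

G#, B, E

A third above G# in this key is B.
A sixth above G# in this key is E.
Together with the bass G#, this spells E major in first inversion.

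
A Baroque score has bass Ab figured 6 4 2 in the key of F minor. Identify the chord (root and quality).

The figures 6 4 2 indicate a seventh chord in third inversion.
In third inversion the root lies a second above the bass: a second above Ab in F minor is Bb.
The chord tones are Ab, Bb, Db, F, giving Bb minor seventh.

Bb minor seventh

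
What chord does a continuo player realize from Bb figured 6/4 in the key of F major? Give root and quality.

The figures 6/4 indicate a triad in second inversion.
In second inversion the root lies a fourth above the bass: a fourth above Bb in F major is E.
The chord tones are Bb, E, G, giving E diminished.

E diminished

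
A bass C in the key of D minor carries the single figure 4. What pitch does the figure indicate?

F

Counting 3 letter steps above C lands on F; in D minor, that letter is F.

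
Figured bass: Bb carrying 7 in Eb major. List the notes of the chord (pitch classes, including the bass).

Bb, D, F, Ab

The written figures 7 are shorthand for 7/5/3: the 5/3 are implied.
A third above Bb in this key is D.
A fifth above Bb in this key is F.
A seventh above Bb in this key is Ab.
Together with the bass Bb, this spells Bb dominant seventh in root position.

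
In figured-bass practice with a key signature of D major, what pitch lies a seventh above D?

Counting 6 letter steps above D lands on C; in D major, that letter is C#.

C#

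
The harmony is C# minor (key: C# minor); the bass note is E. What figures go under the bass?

6

E is the third of C# minor, so the chord is in first inversion.
A triad in first inversion is figured 6/3, conventionally abbreviated 6.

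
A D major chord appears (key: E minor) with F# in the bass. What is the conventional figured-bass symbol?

F# is the third of D major, so the chord is in first inversion.
A triad in first inversion is figured 6/3, conventionally abbreviated 6.

6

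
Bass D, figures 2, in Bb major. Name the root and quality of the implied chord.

The figures 2 indicate a seventh chord in third inversion.
In third inversion the root lies a second above the bass: a second above D in Bb major is Eb.
The chord tones are D, Eb, G, Bb, giving Eb major seventh.

Eb major seventh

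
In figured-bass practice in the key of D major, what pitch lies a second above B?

Counting 1 letter step above B lands on C; in D major, that letter is C#.

C#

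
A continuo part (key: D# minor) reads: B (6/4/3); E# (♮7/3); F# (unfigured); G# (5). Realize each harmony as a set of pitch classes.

B, D#, E#, G# | E#, G#, B, D | F#, A#, C# | G#, B, D#

B (6/4/3): B, D#, E#, G#.
E# (♮7/5/3): E#, G#, B, D.
F# (5/3): F#, A#, C#.
G# (5/3): G#, B, D#.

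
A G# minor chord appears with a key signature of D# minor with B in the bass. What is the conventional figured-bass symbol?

6

B is the third of G# minor, so the chord is in first inversion.
A triad in first inversion is figured 6/3, conventionally abbreviated 6.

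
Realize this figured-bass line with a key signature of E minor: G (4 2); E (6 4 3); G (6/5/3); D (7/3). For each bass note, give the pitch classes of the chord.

G, A, C, E | E, G, A, C | G, B, D, E | D, F#, A, C

G (6/4/2): G, A, C, E.
E (6/4/3): E, G, A, C.
G (6/5/3): G, B, D, E.
D (7/5/3): D, F#, A, C.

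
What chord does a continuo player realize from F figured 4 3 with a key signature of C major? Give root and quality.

B half-diminished seventh

The figures 4 3 indicate a seventh chord in second inversion.
In second inversion the root lies a fourth above the bass: a fourth above F in C major is B.
The chord tones are F, A, B, D, giving B half-diminished seventh.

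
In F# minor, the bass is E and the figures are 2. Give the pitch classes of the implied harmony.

E, F#, A, C#

The written figures 2 are shorthand for 6/4/2: the 6/4 are implied.
A second above E in this key is F#.
A fourth above E in this key is A.
A sixth above E in this key is C#.
Together with the bass E, this spells F# minor seventh in third inversion.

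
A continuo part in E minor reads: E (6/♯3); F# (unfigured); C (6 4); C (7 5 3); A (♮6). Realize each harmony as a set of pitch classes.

E, G#, C | F#, A, C | C, F#, A | C, E, G, B | A, C, F

E (6/#3): E, G#, C.
F# (5/3): F#, A, C.
C (6/4): C, F#, A.
C (7/5/3): C, E, G, B.
A (♮6/3): A, C, F.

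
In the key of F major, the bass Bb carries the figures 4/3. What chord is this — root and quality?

The figures 4/3 indicate a seventh chord in second inversion.
In second inversion the root lies a fourth above the bass: a fourth above Bb in F major is E.
The chord tones are Bb, D, E, G, giving E half-diminished seventh.

E half-diminished seventh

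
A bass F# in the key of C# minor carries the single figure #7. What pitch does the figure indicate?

E#

Counting 6 letter steps above F# lands on E; in C# minor, that letter is E.
The #7 figure raises it a semitone, giving E#.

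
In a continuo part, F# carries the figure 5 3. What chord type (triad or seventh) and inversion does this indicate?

Intervals of 5/3 above the bass form a triad; the bass is the root, so this is root position.

triad, root position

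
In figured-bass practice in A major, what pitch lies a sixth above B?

Counting 5 letter steps above B lands on G; in A major, that letter is G#.

G#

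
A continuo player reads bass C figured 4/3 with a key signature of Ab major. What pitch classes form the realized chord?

The written figures 4/3 are shorthand for 6/4/3: the 6 is implied.
A third above C in this key is Eb.
A fourth above C in this key is F.
A sixth above C in this key is Ab.
Together with the bass C, this spells F minor seventh in second inversion.

C, Eb, F, Ab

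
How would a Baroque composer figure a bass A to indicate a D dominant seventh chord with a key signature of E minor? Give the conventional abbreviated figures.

A is the fifth of D dominant seventh, so the chord is in second inversion.
A seventh chord in second inversion is figured 6/4/3, conventionally abbreviated 4/3.

4/3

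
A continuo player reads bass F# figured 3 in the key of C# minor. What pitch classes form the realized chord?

F#, A, C#

The written figures 3 are shorthand for 5/3: the 5 is implied.
A third above F# in this key is A.
A fifth above F# in this key is C#.
Together with the bass F#, this spells F# minor in root position.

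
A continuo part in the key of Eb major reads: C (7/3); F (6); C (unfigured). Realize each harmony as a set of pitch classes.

C, Eb, G, Bb | F, Ab, D | C, Eb, G

C (7/5/3): C, Eb, G, Bb.
F (6/3): F, Ab, D.
C (5/3): C, Eb, G.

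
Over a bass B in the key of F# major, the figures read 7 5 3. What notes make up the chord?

A third above B in this key is D#.
A fifth above B in this key is F#.
A seventh above B in this key is A#.
Together with the bass B, this spells B major seventh in root position.

B, D#, F#, A#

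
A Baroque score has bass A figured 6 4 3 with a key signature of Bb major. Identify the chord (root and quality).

The figures 6 4 3 indicate a seventh chord in second inversion.
In second inversion the root lies a fourth above the bass: a fourth above A in Bb major is D.
The chord tones are A, C, D, F, giving D minor seventh.

D minor seventh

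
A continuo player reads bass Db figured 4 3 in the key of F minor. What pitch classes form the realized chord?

The written figures 4 3 are shorthand for 6/4/3: the 6 is implied.
A third above Db in this key is F.
A fourth above Db in this key is G.
A sixth above Db in this key is Bb.
Together with the bass Db, this spells G half-diminished seventh in second inversion.

Db, F, G, Bb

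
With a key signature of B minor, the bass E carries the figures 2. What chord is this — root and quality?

The figures 2 indicate a seventh chord in third inversion.
In third inversion the root lies a second above the bass: a second above E in B minor is F#.
The chord tones are E, F#, A, C#, giving F# minor seventh.

F# minor seventh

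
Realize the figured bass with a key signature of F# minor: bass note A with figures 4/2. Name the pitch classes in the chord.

The written figures 4/2 are shorthand for 6/4/2: the 6 is implied.
A second above A in this key is B.
A fourth above A in this key is D.
A sixth above A in this key is F#.
Together with the bass A, this spells B minor seventh in third inversion.

A, B, D, F#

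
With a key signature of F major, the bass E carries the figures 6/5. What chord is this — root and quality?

C dominant seventh

The figures 6/5 indicate a seventh chord in first inversion.
In first inversion the root lies a sixth above the bass: a sixth above E in F major is C.
The chord tones are E, G, Bb, C, giving C dominant seventh.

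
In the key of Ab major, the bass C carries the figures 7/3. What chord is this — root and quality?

C minor seventh

The figures 7/3 indicate a seventh chord in root position.
In root position the bass is the root, so the root is C.
The chord tones are C, Eb, G, Bb, giving C minor seventh.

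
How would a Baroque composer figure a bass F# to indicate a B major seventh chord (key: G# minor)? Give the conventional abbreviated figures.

4/3

F# is the fifth of B major seventh, so the chord is in second inversion.
A seventh chord in second inversion is figured 6/4/3, conventionally abbreviated 4/3.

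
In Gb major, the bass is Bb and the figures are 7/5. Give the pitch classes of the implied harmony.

Bb, Db, F, Ab

The written figures 7/5 are shorthand for 7/5/3: the 3 is implied.
A third above Bb in this key is Db.
A fifth above Bb in this key is F.
A seventh above Bb in this key is Ab.
Together with the bass Bb, this spells Bb minor seventh in root position.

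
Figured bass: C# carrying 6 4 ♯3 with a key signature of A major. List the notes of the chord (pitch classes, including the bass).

A third above C# in this key is E, raised to E# by the sharp.
A fourth above C# in this key is F#.
A sixth above C# in this key is A.
Together with the bass C#, this spells F# minor-major seventh in second inversion.

C#, E#, F#, A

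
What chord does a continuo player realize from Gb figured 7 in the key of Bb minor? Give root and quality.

The figures 7 indicate a seventh chord in root position.
In root position the bass is the root, so the root is Gb.
The chord tones are Gb, Bb, Db, F, giving Gb major seventh.

Gb major seventh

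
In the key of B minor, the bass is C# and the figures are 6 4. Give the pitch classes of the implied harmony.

C#, F#, A

A fourth above C# in this key is F#.
A sixth above C# in this key is A.
Together with the bass C#, this spells F# minor in second inversion.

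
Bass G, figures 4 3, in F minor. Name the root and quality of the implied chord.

The figures 4 3 indicate a seventh chord in second inversion.
In second inversion the root lies a fourth above the bass: a fourth above G in F minor is C.
The chord tones are G, Bb, C, Eb, giving C minor seventh.

C minor seventh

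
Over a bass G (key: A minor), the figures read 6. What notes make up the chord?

The written figures 6 are shorthand for 6/3: the 3 is implied.
A third above G in this key is B.
A sixth above G in this key is E.
Together with the bass G, this spells E minor in first inversion.

G, B, E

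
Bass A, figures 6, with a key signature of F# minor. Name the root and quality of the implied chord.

F# minor

The figures 6 indicate a triad in first inversion.
In first inversion the root lies a sixth above the bass: a sixth above A in F# minor is F#.
The chord tones are A, C#, F#, giving F# minor.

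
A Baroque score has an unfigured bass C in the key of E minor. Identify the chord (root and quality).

An unfigured bass indicates a triad in root position.
In root position the bass is the root, so the root is C.
The chord tones are C, E, G, giving C major.

C major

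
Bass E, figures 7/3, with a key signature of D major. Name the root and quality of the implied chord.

The figures 7/3 indicate a seventh chord in root position.
In root position the bass is the root, so the root is E.
The chord tones are E, G, B, D, giving E minor seventh.

E minor seventh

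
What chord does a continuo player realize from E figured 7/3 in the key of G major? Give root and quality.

The figures 7/3 indicate a seventh chord in root position.
In root position the bass is the root, so the root is E.
The chord tones are E, G, B, D, giving E minor seventh.

E minor seventh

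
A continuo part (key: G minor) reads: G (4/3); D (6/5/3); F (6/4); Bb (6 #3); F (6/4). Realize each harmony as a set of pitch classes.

G, Bb, C, Eb | D, F, A, Bb | F, Bb, D | Bb, D#, G | F, Bb, D

G (6/4/3): G, Bb, C, Eb.
D (6/5/3): D, F, A, Bb.
F (6/4): F, Bb, D.
Bb (6/#3): Bb, D#, G.
F (6/4): F, Bb, D.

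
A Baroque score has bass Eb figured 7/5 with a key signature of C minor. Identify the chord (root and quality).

The figures 7/5 indicate a seventh chord in root position.
In root position the bass is the root, so the root is Eb.
The chord tones are Eb, G, Bb, D, giving Eb major seventh.

Eb major seventh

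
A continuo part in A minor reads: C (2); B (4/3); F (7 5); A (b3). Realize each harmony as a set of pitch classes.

C, D, F, A | B, D, E, G | F, A, C, E | A, Cb, E

C (6/4/2): C, D, F, A.
B (6/4/3): B, D, E, G.
F (7/5/3): F, A, C, E.
A (5/b3): A, Cb, E.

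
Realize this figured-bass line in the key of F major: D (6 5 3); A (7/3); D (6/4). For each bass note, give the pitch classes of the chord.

D, F, A, Bb | A, C, E, G | D, G, Bb

D (6/5/3): D, F, A, Bb.
A (7/5/3): A, C, E, G.
D (6/4): D, G, Bb.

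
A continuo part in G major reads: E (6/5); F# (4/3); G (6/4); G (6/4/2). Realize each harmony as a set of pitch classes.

E (6/5/3): E, G, B, C.
F# (6/4/3): F#, A, B, D.
G (6/4): G, C, E.
G (6/4/2): G, A, C, E.

E, G, B, C | F#, A, B, D | G, C, E | G, A, C, E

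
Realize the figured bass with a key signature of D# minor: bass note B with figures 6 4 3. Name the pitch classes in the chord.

A third above B in this key is D#.
A fourth above B in this key is E#.
A sixth above B in this key is G#.
Together with the bass B, this spells E# half-diminished seventh in second inversion.

B, D#, E#, G#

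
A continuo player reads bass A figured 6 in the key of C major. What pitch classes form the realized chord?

The written figures 6 are shorthand for 6/3: the 3 is implied.
A third above A in this key is C.
A sixth above A in this key is F.
Together with the bass A, this spells F major in first inversion.

A, C, F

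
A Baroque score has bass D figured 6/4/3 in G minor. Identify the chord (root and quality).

The figures 6/4/3 indicate a seventh chord in second inversion.
In second inversion the root lies a fourth above the bass: a fourth above D in G minor is G.
The chord tones are D, F, G, Bb, giving G minor seventh.

G minor seventh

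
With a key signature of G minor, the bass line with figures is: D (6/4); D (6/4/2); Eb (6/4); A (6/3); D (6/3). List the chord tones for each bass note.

D, G, Bb | D, Eb, G, Bb | Eb, A, C | A, C, F | D, F, Bb

D (6/4): D, G, Bb.
D (6/4/2): D, Eb, G, Bb.
Eb (6/4): Eb, A, C.
A (6/3): A, C, F.
D (6/3): D, F, Bb.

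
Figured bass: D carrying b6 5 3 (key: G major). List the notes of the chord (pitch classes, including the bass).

D, F#, A, Bb

A third above D in this key is F#.
A fifth above D in this key is A.
A sixth above D in this key is B, lowered to Bb by the flat.
Together with the bass D, this spells Bb augmented major seventh in first inversion.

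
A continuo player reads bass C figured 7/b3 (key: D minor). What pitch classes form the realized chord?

The written figures 7/b3 are shorthand for 7/5/3: the 5 is implied.
A third above C in this key is E, lowered to Eb by the flat.
A fifth above C in this key is G.
A seventh above C in this key is Bb.
Together with the bass C, this spells C minor seventh in root position.

C, Eb, G, Bb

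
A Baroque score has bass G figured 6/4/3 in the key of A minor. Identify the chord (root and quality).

The figures 6/4/3 indicate a seventh chord in second inversion.
In second inversion the root lies a fourth above the bass: a fourth above G in A minor is C.
The chord tones are G, B, C, E, giving C major seventh.

C major seventh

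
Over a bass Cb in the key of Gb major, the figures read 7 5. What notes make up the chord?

The written figures 7 5 are shorthand for 7/5/3: the 3 is implied.
A third above Cb in this key is Eb.
A fifth above Cb in this key is Gb.
A seventh above Cb in this key is Bb.
Together with the bass Cb, this spells Cb major seventh in root position.

Cb, Eb, Gb, Bb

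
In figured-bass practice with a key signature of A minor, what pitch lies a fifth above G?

Counting 4 letter steps above G lands on D; in A minor, that letter is D.

D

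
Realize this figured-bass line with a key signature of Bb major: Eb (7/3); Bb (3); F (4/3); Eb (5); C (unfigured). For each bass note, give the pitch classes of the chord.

Eb (7/5/3): Eb, G, Bb, D.
Bb (5/3): Bb, D, F.
F (6/4/3): F, A, Bb, D.
Eb (5/3): Eb, G, Bb.
C (5/3): C, Eb, G.

Eb, G, Bb, D | Bb, D, F | F, A, Bb, D | Eb, G, Bb | C, Eb, G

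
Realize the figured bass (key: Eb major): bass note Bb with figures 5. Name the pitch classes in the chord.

The written figures 5 are shorthand for 5/3: the 3 is implied.
A third above Bb in this key is D.
A fifth above Bb in this key is F.
Together with the bass Bb, this spells Bb major in root position.

Bb, D, F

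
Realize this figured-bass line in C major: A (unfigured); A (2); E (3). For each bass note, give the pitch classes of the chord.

A (5/3): A, C, E.
A (6/4/2): A, B, D, F.
E (5/3): E, G, B.

A, C, E | A, B, D, F | E, G, B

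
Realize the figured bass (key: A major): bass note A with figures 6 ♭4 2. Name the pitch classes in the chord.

A, B, Db, F#

A second above A in this key is B.
A fourth above A in this key is D, lowered to Db by the flat.
A sixth above A in this key is F#.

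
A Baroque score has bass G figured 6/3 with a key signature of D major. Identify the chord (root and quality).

E minor

The figures 6/3 indicate a triad in first inversion.
In first inversion the root lies a sixth above the bass: a sixth above G in D major is E.
The chord tones are G, B, E, giving E minor.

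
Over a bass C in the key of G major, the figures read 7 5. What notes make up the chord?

C, E, G, B

The written figures 7 5 are shorthand for 7/5/3: the 3 is implied.
A third above C in this key is E.
A fifth above C in this key is G.
A seventh above C in this key is B.
Together with the bass C, this spells C major seventh in root position.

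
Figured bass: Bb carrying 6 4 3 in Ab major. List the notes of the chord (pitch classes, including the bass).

Bb, Db, Eb, G

A third above Bb in this key is Db.
A fourth above Bb in this key is Eb.
A sixth above Bb in this key is G.
Together with the bass Bb, this spells Eb dominant seventh in second inversion.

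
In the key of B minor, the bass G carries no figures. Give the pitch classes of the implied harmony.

G, B, D

An unfigured bass implies 5/3.
A third above G in this key is B.
A fifth above G in this key is D.
Together with the bass G, this spells G major in root position.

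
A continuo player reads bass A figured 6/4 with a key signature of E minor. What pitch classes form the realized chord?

A, D, F#

A fourth above A in this key is D.
A sixth above A in this key is F#.
Together with the bass A, this spells D major in second inversion.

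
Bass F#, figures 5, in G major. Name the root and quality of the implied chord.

The figures 5 indicate a triad in root position.
In root position the bass is the root, so the root is F#.
The chord tones are F#, A, C, giving F# diminished.

F# diminished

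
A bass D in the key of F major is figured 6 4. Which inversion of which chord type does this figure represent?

triad, second inversion

Intervals of 6/4 above the bass form a triad; the bass is the fifth, so this is second inversion.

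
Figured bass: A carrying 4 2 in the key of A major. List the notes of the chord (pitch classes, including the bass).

A, B, D, F#

The written figures 4 2 are shorthand for 6/4/2: the 6 is implied.
A second above A in this key is B.
A fourth above A in this key is D.
A sixth above A in this key is F#.
Together with the bass A, this spells B minor seventh in third inversion.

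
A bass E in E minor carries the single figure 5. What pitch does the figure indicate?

B

Counting 4 letter steps above E lands on B; in E minor, that letter is B.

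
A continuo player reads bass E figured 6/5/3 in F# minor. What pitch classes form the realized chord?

E, G#, B, C#

A third above E in this key is G#.
A fifth above E in this key is B.
A sixth above E in this key is C#.
Together with the bass E, this spells C# minor seventh in first inversion.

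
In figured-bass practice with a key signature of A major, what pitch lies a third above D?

Counting 2 letter steps above D lands on F; in A major, that letter is F#.

F#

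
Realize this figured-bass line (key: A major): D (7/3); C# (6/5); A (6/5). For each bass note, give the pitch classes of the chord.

D (7/5/3): D, F#, A, C#.
C# (6/5/3): C#, E, G#, A.
A (6/5/3): A, C#, E, F#.

D, F#, A, C# | C#, E, G#, A | A, C#, E, F#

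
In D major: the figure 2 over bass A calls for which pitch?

Counting 1 letter step above A lands on B; in D major, that letter is B.

B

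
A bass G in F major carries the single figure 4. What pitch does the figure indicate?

Counting 3 letter steps above G lands on C; in F major, that letter is C.

C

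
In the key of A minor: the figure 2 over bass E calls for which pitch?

Counting 1 letter step above E lands on F; in A minor, that letter is F.

F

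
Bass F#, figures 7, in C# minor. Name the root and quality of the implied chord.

The figures 7 indicate a seventh chord in root position.
In root position the bass is the root, so the root is F#.
The chord tones are F#, A, C#, E, giving F# minor seventh.

F# minor seventh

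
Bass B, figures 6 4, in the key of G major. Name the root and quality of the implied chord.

E minor

The figures 6 4 indicate a triad in second inversion.
In second inversion the root lies a fourth above the bass: a fourth above B in G major is E.
The chord tones are B, E, G, giving E minor.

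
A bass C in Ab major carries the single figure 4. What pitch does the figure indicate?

Counting 3 letter steps above C lands on F; in Ab major, that letter is F.

F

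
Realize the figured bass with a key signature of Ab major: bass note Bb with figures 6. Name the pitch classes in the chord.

The written figures 6 are shorthand for 6/3: the 3 is implied.
A third above Bb in this key is Db.
A sixth above Bb in this key is G.
Together with the bass Bb, this spells G diminished in first inversion.

Bb, Db, G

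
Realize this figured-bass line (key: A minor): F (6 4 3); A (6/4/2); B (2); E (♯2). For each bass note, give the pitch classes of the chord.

F (6/4/3): F, A, B, D.
A (6/4/2): A, B, D, F.
B (6/4/2): B, C, E, G.
E (6/4/#2): E, F#, A, C.

F, A, B, D | A, B, D, F | B, C, E, G | E, F#, A, C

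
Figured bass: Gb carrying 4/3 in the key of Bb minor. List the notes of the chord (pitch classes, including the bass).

The written figures 4/3 are shorthand for 6/4/3: the 6 is implied.
A third above Gb in this key is Bb.
A fourth above Gb in this key is C.
A sixth above Gb in this key is Eb.
Together with the bass Gb, this spells C half-diminished seventh in second inversion.

Gb, Bb, C, Eb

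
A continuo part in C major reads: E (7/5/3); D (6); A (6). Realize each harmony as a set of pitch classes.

E, G, B, D | D, F, B | A, C, F

E (7/5/3): E, G, B, D.
D (6/3): D, F, B.
A (6/3): A, C, F.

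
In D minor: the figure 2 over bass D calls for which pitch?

Counting 1 letter step above D lands on E; in D minor, that letter is E.

E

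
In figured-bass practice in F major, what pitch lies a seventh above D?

C

Counting 6 letter steps above D lands on C; in F major, that letter is C.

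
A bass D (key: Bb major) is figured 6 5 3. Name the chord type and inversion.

Intervals of 6/5/3 above the bass form a seventh chord; the bass is the third, so this is first inversion.

seventh chord, first inversion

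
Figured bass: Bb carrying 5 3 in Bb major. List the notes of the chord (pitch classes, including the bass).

Bb, D, F

A third above Bb in this key is D.
A fifth above Bb in this key is F.
Together with the bass Bb, this spells Bb major in root position.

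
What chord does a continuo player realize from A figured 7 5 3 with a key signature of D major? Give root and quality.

A dominant seventh

The figures 7 5 3 indicate a seventh chord in root position.
In root position the bass is the root, so the root is A.
The chord tones are A, C#, E, G, giving A dominant seventh.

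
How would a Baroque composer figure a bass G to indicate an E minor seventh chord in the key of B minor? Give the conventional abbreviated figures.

6/5

G is the third of E minor seventh, so the chord is in first inversion.
A seventh chord in first inversion is figured 6/5/3, conventionally abbreviated 6/5.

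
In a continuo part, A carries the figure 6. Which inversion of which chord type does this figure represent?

triad, first inversion

6 is shorthand for 6/3.
Intervals of 6/3 above the bass form a triad; the bass is the third, so this is first inversion.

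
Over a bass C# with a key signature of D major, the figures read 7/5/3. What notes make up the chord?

C#, E, G, B

A third above C# in this key is E.
A fifth above C# in this key is G.
A seventh above C# in this key is B.
Together with the bass C#, this spells C# half-diminished seventh in root position.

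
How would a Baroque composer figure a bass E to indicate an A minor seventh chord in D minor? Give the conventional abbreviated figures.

4/3

E is the fifth of A minor seventh, so the chord is in second inversion.
A seventh chord in second inversion is figured 6/4/3, conventionally abbreviated 4/3.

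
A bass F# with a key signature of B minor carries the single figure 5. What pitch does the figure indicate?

Counting 4 letter steps above F# lands on C; in B minor, that letter is C#.

C#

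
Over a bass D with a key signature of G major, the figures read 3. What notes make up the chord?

D, F#, A

The written figures 3 are shorthand for 5/3: the 5 is implied.
A third above D in this key is F#.
A fifth above D in this key is A.
Together with the bass D, this spells D major in root position.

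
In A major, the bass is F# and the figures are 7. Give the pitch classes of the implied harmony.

F#, A, C#, E

The written figures 7 are shorthand for 7/5/3: the 5/3 are implied.
A third above F# in this key is A.
A fifth above F# in this key is C#.
A seventh above F# in this key is E.
Together with the bass F#, this spells F# minor seventh in root position.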